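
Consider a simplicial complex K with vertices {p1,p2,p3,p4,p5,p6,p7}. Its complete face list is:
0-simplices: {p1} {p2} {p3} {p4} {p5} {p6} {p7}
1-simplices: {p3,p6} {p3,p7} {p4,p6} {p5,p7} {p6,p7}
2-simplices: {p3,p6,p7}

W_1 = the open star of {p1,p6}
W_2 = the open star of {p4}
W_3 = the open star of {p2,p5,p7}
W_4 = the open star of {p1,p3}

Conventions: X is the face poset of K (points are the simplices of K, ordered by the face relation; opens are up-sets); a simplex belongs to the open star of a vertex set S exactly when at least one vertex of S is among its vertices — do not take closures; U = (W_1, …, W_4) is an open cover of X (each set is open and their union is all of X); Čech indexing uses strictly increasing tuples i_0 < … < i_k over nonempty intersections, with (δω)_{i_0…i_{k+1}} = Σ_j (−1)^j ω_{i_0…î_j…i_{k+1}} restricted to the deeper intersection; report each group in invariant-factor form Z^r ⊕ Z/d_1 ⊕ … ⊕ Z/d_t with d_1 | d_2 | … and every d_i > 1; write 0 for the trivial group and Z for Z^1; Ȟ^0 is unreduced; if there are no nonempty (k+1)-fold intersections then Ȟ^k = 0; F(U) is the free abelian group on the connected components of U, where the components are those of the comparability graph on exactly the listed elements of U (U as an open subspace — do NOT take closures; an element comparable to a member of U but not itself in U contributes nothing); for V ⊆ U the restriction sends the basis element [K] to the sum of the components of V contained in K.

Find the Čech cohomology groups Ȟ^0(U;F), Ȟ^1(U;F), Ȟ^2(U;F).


cover nerve:
  W1={{p1},{p6},{p3,p6},{p4,p6},{p6,p7},{p3,p6,p7}} W2={{p4},{p4,p6}} W3={{p2},{p5},{p7},{p3,p7},{p5,p7},{p6,p7},{p3,p6,p7}} W4={{p1},{p3},{p3,p6},{p3,p7},{p3,p6,p7}}
  W12={{p4,p6}} W13={{p6,p7},{p3,p6,p7}} W14={{p1},{p3,p6},{p3,p6,p7}} W34={{p3,p7},{p3,p6,p7}}
  W134={{p3,p6,p7}}
components per intersection:
  W1: {{p1}} {{p6},{p3,p6},{p4,p6},{p6,p7},{p3,p6,p7}}
  W2: {{p4},{p4,p6}}
  W3: {{p2}} {{p5},{p7},{p3,p7},{p5,p7},{p6,p7},{p3,p6,p7}}
  W4: {{p1}} {{p3},{p3,p6},{p3,p7},{p3,p6,p7}}
  W12: {{p4,p6}}
  W13: {{p6,p7},{p3,p6,p7}}
  W14: {{p1}} {{p3,p6},{p3,p6,p7}}
  W34: {{p3,p7},{p3,p6,p7}}
  W134: {{p3,p6,p7}}
C dims 7,5,1; δ0: rk 4, SNF 1^4; δ1: rk 1, SNF 1^1
Ȟ^0: (7−4)−0=3 ⇒ Z^3
Ȟ^1: (5−1)−4=0 ⇒ 0
Ȟ^2: (1−0)−1=0 ⇒ 0

Ȟ^0 ≅ Z^3; Ȟ^1 ≅ 0; Ȟ^2 ≅ 0


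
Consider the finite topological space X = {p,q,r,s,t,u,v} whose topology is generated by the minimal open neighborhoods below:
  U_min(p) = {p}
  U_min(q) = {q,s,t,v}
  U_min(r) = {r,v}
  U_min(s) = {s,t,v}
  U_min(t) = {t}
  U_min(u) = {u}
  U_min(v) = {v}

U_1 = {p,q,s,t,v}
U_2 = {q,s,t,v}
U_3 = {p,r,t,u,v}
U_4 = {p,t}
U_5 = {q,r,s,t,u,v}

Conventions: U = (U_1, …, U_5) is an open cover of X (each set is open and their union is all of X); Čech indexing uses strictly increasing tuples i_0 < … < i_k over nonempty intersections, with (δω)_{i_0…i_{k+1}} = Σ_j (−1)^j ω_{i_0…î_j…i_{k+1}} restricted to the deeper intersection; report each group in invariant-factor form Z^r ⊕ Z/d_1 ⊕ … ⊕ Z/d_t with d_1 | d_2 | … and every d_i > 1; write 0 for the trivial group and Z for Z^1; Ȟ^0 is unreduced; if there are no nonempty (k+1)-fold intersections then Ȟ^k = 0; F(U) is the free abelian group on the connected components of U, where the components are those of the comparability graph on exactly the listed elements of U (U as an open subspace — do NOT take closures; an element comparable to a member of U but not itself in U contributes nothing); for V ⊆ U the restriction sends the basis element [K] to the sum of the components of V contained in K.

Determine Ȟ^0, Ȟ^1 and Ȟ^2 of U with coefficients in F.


Ȟ^0 ≅ Z^3, Ȟ^1 ≅ 0, Ȟ^2 ≅ 0

nonempty overlaps:
  U12={q,s,t,v} U13={p,t,v} U14={p,t} U15={q,s,t,v} U23={t,v} U24={t} U25={q,s,t,v} U34={p,t} U35={r,t,u,v} U45={t}
  U123={t,v} U124={t} U125={q,s,t,v} U134={p,t} U135={t,v} U145={t} U234={t} U235={t,v} U245={t} U345={t}
  U1234={t} U1235={t,v} U1245={t} U1345={t} U2345={t}
  U12345={t}
components per intersection:
  U1: {p} {q,s,t,v}
  U2: {q,s,t,v}
  U3: {p} {r,v} {t} {u}
  U4: {p} {t}
  U5: {q,r,s,t,v} {u}
  U12: {q,s,t,v}
  U13: {p} {t} {v}
  U14: {p} {t}
  U15: {q,s,t,v}
  U23: {t} {v}
  U24: {t}
  U25: {q,s,t,v}
  U34: {p} {t}
  U35: {r,v} {t} {u}
  U45: {t}
  U123: {t} {v}
  U124: {t}
  U125: {q,s,t,v}
  U134: {p} {t}
  U135: {t} {v}
  U145: {t}
  U234: {t}
  U235: {t} {v}
  U245: {t}
  U345: {t}
  U1234: {t}
  U1235: {t} {v}
  U1245: {t}
  U1345: {t}
  U2345: {t}
  U12345: {t}
C dims 11,17,14,6; δ0: rk 8, SNF 1^8; δ1: rk 9, SNF 1^9; δ2: rk 5, SNF 1^5
degree 0: 11−8−0 = 3 → Ȟ^0 ≅ Z^3
degree 1: 17−9−8 = 0 → Ȟ^1 ≅ 0
degree 2: 14−5−9 = 0 → Ȟ^2 ≅ 0


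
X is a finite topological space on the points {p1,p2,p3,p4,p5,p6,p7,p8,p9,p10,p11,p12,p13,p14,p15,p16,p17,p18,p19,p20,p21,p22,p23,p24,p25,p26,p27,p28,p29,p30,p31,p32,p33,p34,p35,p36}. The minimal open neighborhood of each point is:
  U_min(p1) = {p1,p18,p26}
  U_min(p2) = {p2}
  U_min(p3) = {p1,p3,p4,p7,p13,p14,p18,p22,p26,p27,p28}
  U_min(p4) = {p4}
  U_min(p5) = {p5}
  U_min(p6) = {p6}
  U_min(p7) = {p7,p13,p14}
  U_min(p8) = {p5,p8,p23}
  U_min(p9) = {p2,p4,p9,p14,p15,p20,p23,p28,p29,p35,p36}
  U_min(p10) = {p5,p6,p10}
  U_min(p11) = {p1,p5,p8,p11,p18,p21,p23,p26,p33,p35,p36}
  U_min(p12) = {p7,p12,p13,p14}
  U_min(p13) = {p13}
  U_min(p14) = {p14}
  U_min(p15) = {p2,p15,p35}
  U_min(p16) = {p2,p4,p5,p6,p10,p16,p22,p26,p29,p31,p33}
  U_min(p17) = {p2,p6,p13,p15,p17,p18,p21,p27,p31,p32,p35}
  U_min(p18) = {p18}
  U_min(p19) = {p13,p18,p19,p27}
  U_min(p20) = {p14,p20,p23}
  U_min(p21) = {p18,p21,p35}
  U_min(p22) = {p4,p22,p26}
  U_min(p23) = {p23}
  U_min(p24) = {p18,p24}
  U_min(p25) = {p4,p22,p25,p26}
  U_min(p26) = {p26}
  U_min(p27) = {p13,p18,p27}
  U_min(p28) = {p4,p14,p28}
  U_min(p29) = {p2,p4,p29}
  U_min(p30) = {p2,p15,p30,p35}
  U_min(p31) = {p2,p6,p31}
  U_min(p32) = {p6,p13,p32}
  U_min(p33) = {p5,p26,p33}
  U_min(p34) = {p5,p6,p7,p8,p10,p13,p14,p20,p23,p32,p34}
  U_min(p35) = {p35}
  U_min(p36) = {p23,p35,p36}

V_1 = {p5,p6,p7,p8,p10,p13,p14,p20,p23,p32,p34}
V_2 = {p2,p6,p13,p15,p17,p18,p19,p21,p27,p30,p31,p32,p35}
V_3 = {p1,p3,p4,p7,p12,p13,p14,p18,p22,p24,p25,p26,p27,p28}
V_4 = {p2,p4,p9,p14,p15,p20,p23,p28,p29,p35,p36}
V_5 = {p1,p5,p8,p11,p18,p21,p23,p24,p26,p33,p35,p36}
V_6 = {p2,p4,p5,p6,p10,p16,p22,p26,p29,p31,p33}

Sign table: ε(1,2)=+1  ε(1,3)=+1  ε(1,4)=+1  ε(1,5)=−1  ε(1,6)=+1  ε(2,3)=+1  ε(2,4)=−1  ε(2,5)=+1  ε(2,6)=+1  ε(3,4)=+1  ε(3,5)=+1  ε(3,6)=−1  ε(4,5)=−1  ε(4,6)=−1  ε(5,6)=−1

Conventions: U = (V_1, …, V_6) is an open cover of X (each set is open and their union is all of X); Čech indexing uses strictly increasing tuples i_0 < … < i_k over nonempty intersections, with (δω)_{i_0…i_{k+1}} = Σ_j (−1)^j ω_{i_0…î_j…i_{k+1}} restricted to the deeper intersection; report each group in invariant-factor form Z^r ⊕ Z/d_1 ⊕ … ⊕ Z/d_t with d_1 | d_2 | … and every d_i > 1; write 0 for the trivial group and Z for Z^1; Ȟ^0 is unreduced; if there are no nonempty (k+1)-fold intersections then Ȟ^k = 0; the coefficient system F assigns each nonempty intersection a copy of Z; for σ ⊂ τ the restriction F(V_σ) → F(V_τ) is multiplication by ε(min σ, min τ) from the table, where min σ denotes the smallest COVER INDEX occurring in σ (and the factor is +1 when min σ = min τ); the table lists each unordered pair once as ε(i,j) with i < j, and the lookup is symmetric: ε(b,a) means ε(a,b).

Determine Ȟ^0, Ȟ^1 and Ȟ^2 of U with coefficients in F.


Ȟ^0(U;F) ≅ 0,  Ȟ^1(U;F) ≅ Z/2,  Ȟ^2(U;F) ≅ Z

cover nerve:
  V12={p6,p13,p32} V13={p7,p13,p14} V14={p14,p20,p23} V15={p5,p8,p23} V16={p5,p6,p10} V23={p13,p18,p27} V24={p2,p15,p35} V25={p18,p21,p35} V26={p2,p6,p31} V34={p4,p14,p28} V35={p1,p18,p24,p26} V36={p4,p22,p26} V45={p23,p35,p36} V46={p2,p4,p29} V56={p5,p26,p33}
  V123={p13} V126={p6} V134={p14} V145={p23} V156={p5} V235={p18} V245={p35} V246={p2} V346={p4} V356={p26}
C dims 6,15,10; δ0: rk 6, SNF 1^5·2; δ1: rk 9, SNF 1^9
Ȟ^0: (6−6)−0=0 ⇒ 0
Ȟ^1: (15−9)−6=0 plus torsion [2] ⇒ Z/2
Ȟ^2: (10−0)−9=1 ⇒ Z


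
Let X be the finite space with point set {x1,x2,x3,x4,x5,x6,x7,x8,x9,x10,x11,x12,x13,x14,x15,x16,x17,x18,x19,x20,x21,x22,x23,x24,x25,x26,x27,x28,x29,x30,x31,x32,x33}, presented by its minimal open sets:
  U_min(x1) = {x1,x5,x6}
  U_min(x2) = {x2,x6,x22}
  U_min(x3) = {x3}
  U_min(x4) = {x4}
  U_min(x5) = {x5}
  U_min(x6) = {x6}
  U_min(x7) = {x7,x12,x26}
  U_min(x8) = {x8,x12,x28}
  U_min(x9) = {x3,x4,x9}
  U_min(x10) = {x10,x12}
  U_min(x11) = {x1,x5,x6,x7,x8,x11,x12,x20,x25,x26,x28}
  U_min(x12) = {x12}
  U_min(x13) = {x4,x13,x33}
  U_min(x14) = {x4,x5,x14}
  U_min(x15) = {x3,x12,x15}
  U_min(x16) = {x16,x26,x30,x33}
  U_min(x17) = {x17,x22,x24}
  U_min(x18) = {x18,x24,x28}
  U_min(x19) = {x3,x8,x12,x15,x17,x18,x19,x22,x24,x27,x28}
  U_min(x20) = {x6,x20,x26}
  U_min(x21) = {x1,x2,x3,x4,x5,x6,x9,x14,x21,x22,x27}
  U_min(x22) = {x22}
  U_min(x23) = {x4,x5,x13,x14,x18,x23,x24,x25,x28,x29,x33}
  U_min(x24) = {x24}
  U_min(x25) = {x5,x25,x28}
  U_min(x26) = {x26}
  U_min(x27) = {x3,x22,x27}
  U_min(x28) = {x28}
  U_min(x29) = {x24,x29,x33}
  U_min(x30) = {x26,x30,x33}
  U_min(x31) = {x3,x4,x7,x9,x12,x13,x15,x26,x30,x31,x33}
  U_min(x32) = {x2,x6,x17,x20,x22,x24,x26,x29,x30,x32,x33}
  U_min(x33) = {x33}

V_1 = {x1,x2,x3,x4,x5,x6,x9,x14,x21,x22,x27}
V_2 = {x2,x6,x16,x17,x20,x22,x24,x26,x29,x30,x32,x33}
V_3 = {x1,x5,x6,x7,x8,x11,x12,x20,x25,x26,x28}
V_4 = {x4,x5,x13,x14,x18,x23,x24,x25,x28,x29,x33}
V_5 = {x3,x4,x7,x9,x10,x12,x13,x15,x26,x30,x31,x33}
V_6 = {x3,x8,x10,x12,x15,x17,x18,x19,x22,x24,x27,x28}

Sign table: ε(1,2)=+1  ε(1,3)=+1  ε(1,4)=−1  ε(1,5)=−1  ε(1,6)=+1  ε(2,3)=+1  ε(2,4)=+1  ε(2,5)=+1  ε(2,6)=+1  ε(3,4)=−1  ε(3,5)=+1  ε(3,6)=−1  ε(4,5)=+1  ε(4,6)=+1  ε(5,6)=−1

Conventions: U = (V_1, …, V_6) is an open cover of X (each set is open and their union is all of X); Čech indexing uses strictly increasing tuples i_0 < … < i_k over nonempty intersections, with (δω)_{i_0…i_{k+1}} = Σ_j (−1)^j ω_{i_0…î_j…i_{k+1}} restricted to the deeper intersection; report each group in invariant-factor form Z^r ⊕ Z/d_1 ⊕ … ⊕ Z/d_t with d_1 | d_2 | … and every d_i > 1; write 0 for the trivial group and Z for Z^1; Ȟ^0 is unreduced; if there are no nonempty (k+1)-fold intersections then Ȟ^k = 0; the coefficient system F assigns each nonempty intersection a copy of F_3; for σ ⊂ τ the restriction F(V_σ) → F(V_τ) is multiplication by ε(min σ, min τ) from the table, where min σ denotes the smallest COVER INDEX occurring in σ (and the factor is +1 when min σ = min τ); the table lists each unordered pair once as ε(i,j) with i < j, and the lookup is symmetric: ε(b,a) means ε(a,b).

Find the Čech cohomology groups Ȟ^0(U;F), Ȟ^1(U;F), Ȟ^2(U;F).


nonempty intersections:
  V12={x2,x6,x22} V13={x1,x5,x6} V14={x4,x5,x14} V15={x3,x4,x9} V16={x3,x22,x27} V23={x6,x20,x26} V24={x24,x29,x33} V25={x26,x30,x33} V26={x17,x22,x24} V34={x5,x25,x28} V35={x7,x12,x26} V36={x8,x12,x28} V45={x4,x13,x33} V46={x18,x24,x28} V56={x3,x10,x12,x15}
  V123={x6} V126={x22} V134={x5} V145={x4} V156={x3} V235={x26} V245={x33} V246={x24} V346={x28} V356={x12}
C dims 6,15,10; δ0: rk_F3 6; δ1: rk_F3 9
Ȟ^0: (6−6)−0=0 ⇒ 0
Ȟ^1: (15−9)−6=0 ⇒ 0
Ȟ^2: (10−0)−9=1 ⇒ Z/3

Ȟ^0 ≅ 0; Ȟ^1 ≅ 0; Ȟ^2 ≅ Z/3


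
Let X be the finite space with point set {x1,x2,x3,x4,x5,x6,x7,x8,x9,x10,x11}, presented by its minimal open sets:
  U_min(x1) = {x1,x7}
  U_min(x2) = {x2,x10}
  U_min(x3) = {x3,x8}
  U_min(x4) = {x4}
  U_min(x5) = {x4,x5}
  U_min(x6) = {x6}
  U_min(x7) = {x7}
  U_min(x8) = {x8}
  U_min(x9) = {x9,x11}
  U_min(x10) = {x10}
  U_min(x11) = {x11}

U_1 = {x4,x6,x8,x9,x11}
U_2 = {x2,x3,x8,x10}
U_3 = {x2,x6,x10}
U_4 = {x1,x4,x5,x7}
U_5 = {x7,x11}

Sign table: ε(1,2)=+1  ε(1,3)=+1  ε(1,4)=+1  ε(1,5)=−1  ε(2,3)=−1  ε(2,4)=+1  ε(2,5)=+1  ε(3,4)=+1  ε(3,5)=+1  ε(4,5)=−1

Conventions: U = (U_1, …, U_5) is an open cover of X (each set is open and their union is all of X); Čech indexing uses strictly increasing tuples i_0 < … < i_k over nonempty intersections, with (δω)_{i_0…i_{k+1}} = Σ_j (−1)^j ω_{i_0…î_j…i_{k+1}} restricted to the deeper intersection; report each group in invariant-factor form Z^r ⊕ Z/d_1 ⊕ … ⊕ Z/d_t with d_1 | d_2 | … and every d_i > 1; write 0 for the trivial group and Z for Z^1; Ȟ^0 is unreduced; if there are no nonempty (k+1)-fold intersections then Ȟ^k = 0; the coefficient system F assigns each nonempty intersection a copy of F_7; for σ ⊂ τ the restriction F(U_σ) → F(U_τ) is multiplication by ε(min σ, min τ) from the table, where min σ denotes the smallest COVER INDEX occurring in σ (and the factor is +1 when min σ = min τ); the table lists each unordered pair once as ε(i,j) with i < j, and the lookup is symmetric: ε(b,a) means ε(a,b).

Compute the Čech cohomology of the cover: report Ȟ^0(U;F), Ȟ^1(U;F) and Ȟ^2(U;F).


nerve of the cover:
  U12={x8} U13={x6} U14={x4} U15={x11} U23={x2,x10} U45={x7}
C dims 5,6; δ0: rk_F7 5
Ȟ^0 = (5 − 5) − 0 = 0, so Ȟ^0 ≅ 0
Ȟ^1 = (6 − 0) − 5 = 1, so Ȟ^1 ≅ Z/7
Ȟ^2 = (0 − 0) − 0 = 0, so Ȟ^2 ≅ 0

Ȟ^0(U;F) ≅ 0; Ȟ^1(U;F) ≅ Z/7; Ȟ^2(U;F) ≅ 0


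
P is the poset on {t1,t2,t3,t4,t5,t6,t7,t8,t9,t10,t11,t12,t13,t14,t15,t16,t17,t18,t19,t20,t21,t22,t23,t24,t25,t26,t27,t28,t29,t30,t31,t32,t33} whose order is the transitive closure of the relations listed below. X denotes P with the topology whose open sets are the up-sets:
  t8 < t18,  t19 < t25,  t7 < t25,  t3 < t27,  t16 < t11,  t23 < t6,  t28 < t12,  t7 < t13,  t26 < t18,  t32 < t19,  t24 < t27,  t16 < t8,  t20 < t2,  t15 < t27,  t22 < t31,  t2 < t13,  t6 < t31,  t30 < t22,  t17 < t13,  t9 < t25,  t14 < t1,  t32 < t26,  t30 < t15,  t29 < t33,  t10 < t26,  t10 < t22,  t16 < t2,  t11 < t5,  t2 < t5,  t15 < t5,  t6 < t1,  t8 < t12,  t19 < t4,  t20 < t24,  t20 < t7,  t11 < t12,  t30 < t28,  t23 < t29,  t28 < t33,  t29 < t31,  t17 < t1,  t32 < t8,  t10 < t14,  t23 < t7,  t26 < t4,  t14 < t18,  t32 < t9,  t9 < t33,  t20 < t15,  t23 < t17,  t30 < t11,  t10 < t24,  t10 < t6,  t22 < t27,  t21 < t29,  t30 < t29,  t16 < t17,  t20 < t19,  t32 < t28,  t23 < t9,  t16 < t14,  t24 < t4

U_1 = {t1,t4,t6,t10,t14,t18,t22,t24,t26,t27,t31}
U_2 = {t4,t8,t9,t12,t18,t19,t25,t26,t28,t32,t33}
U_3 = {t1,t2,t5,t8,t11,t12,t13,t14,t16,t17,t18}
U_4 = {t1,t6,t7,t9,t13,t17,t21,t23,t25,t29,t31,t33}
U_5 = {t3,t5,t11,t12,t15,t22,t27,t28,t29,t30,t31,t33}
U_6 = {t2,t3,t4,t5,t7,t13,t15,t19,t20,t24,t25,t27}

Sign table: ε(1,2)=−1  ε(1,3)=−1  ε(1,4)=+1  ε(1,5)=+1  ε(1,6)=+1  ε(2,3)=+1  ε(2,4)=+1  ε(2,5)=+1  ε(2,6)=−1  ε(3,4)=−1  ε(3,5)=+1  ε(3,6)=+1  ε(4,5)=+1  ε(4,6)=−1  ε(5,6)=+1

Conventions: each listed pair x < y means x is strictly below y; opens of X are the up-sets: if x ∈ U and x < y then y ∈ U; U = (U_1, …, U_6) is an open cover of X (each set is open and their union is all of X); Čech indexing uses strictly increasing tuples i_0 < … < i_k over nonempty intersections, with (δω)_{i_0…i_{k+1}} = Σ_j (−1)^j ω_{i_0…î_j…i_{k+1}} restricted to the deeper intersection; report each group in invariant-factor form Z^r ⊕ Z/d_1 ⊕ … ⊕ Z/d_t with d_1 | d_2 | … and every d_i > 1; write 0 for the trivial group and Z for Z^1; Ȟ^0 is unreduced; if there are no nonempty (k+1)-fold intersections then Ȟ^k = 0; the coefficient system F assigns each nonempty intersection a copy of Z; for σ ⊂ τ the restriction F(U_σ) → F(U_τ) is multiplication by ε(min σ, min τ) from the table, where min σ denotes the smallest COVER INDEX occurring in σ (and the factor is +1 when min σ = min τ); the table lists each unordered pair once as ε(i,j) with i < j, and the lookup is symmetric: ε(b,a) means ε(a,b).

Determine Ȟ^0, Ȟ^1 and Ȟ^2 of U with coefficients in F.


Ȟ^0(U;F) ≅ 0, Ȟ^1(U;F) ≅ Z/2, Ȟ^2(U;F) ≅ Z

nonempty intersections:
  U12={t4,t18,t26} U13={t1,t14,t18} U14={t1,t6,t31} U15={t22,t27,t31} U16={t4,t24,t27} U23={t8,t12,t18} U24={t9,t25,t33} U25={t12,t28,t33} U26={t4,t19,t25} U34={t1,t13,t17} U35={t5,t11,t12} U36={t2,t5,t13} U45={t29,t31,t33} U46={t7,t13,t25} U56={t3,t5,t15,t27}
  U123={t18} U126={t4} U134={t1} U145={t31} U156={t27} U235={t12} U245={t33} U246={t25} U346={t13} U356={t5}
C dims 6,15,10; δ0: rk 6, SNF 1^5·2; δ1: rk 9, SNF 1^9
Ȟ^0: (6−6)−0=0 ⇒ 0
Ȟ^1: (15−9)−6=0 plus torsion [2] ⇒ Z/2
Ȟ^2: (10−0)−9=1 ⇒ Z


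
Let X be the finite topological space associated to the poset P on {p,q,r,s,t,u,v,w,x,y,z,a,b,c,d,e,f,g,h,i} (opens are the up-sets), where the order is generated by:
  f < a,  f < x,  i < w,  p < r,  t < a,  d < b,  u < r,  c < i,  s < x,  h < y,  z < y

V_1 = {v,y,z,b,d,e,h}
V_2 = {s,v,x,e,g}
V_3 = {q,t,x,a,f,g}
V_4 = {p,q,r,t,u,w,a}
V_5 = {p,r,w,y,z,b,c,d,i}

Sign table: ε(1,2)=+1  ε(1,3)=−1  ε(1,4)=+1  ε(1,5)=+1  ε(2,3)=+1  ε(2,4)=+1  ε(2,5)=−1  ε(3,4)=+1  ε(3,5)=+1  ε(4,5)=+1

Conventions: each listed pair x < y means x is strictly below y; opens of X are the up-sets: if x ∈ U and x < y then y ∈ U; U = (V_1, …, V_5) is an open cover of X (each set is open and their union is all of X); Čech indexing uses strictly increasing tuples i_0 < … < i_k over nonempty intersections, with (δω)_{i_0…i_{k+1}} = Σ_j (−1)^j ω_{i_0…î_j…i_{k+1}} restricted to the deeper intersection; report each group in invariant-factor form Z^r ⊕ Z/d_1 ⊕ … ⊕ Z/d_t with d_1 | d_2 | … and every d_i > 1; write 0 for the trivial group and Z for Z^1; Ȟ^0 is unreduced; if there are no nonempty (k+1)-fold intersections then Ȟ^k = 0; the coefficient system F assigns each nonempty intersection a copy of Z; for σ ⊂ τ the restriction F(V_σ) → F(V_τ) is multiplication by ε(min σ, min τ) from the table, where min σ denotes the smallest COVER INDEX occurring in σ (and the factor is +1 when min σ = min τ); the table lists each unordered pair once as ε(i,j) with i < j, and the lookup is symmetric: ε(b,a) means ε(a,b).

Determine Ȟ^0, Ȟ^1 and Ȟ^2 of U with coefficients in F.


cover nerve:
  V12={v,e} V15={y,z,b,d} V23={x,g} V34={q,t,a} V45={p,r,w}
C dims 5,5; δ0: rk 4, SNF 1^4
Ȟ^0: (5−4)−0=1 ⇒ Z
Ȟ^1: (5−0)−4=1 ⇒ Z
Ȟ^2: (0−0)−0=0 ⇒ 0

Ȟ^0 = Z, Ȟ^1 = Z, Ȟ^2 = 0


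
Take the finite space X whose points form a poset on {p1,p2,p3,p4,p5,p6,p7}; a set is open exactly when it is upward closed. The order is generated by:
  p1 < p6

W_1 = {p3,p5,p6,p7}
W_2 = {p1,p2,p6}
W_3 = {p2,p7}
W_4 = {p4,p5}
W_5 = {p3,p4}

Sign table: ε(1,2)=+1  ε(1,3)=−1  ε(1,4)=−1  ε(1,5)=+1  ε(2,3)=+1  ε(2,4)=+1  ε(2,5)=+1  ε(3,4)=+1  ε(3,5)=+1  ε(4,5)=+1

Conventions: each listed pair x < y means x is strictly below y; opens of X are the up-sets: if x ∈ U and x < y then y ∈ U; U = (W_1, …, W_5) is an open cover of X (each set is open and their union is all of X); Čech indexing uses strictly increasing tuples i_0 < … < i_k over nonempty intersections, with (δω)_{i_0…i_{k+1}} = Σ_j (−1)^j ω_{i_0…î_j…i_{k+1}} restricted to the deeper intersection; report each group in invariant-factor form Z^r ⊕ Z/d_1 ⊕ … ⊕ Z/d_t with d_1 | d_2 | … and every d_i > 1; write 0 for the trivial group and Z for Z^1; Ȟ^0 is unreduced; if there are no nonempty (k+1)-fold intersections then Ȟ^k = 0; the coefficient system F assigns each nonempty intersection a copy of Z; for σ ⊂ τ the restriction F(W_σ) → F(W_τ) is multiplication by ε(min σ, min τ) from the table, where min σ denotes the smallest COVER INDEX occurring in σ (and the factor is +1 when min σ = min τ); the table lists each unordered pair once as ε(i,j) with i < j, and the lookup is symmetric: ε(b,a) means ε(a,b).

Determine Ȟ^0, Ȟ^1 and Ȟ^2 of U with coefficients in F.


Ȟ^0 ≅ 0,  Ȟ^1 ≅ Z ⊕ Z/2,  Ȟ^2 ≅ 0

nonempty intersections:
  W12={p6} W13={p7} W14={p5} W15={p3} W23={p2} W45={p4}
C dims 5,6; δ0: rk 5, SNF 1^4·2
Ȟ^0: (5−5)−0=0 ⇒ 0
Ȟ^1: (6−0)−5=1 plus torsion [2] ⇒ Z ⊕ Z/2
Ȟ^2: (0−0)−0=0 ⇒ 0


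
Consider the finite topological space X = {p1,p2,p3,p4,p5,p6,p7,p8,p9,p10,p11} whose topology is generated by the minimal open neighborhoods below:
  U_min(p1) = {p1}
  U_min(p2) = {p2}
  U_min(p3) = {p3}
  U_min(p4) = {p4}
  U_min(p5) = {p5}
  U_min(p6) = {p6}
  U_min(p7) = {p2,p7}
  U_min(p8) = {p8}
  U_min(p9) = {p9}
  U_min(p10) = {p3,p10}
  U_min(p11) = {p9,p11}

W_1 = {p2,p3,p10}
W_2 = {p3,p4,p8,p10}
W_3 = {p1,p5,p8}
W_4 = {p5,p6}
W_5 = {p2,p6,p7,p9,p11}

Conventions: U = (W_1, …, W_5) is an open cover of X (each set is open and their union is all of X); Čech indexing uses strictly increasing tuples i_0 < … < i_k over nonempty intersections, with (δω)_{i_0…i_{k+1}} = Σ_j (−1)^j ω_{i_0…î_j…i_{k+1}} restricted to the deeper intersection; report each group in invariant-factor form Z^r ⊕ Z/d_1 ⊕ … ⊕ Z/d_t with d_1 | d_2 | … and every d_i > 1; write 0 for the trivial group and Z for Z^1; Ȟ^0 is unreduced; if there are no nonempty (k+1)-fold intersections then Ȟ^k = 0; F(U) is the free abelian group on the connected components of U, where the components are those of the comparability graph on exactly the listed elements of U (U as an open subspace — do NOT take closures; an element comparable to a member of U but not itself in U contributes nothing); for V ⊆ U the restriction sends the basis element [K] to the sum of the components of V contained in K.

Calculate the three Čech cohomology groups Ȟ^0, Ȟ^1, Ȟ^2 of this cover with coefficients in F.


nerve simplices:
  W12={p3,p10} W15={p2} W23={p8} W34={p5} W45={p6}
components per intersection:
  W1: {p2} {p3,p10}
  W2: {p3,p10} {p4} {p8}
  W3: {p1} {p5} {p8}
  W4: {p5} {p6}
  W5: {p2,p7} {p6} {p9,p11}
  W12: {p3,p10}
  W15: {p2}
  W23: {p8}
  W34: {p5}
  W45: {p6}
C dims 13,5; δ0: rk 5, SNF 1^5
degree 0: 13−5−0 = 8 → Ȟ^0 ≅ Z^8
degree 1: 5−0−5 = 0 → Ȟ^1 ≅ 0
degree 2: 0−0−0 = 0 → Ȟ^2 ≅ 0

Ȟ^0(U;F) ≅ Z^8, Ȟ^1(U;F) ≅ 0 and Ȟ^2(U;F) ≅ 0


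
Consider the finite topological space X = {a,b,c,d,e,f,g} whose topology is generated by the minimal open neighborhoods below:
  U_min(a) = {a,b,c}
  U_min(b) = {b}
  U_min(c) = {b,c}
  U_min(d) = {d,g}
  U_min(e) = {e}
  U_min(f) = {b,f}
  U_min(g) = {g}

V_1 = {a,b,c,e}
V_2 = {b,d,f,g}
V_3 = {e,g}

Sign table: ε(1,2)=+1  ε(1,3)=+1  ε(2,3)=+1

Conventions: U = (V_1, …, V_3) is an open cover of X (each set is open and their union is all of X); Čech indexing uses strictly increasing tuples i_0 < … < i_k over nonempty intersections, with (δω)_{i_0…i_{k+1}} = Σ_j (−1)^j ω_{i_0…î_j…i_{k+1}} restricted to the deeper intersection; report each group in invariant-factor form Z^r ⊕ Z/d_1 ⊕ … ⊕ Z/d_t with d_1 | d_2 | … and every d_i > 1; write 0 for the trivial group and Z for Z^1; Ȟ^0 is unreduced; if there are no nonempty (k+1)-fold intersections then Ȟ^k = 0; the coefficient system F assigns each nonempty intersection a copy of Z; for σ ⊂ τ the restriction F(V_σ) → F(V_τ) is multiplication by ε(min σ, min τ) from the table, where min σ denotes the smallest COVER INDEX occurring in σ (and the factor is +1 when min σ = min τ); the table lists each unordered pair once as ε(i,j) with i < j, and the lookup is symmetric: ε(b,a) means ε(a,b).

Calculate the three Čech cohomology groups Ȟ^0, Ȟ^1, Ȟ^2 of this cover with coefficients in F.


cover nerve:
  V12={b} V13={e} V23={g}
C dims 3,3; δ0: rk 2, SNF 1^2
Ȟ^0: (3−2)−0=1 ⇒ Z
Ȟ^1: (3−0)−2=1 ⇒ Z
Ȟ^2: (0−0)−0=0 ⇒ 0

Ȟ^0(U;F) ≅ Z; Ȟ^1(U;F) ≅ Z; Ȟ^2(U;F) ≅ 0


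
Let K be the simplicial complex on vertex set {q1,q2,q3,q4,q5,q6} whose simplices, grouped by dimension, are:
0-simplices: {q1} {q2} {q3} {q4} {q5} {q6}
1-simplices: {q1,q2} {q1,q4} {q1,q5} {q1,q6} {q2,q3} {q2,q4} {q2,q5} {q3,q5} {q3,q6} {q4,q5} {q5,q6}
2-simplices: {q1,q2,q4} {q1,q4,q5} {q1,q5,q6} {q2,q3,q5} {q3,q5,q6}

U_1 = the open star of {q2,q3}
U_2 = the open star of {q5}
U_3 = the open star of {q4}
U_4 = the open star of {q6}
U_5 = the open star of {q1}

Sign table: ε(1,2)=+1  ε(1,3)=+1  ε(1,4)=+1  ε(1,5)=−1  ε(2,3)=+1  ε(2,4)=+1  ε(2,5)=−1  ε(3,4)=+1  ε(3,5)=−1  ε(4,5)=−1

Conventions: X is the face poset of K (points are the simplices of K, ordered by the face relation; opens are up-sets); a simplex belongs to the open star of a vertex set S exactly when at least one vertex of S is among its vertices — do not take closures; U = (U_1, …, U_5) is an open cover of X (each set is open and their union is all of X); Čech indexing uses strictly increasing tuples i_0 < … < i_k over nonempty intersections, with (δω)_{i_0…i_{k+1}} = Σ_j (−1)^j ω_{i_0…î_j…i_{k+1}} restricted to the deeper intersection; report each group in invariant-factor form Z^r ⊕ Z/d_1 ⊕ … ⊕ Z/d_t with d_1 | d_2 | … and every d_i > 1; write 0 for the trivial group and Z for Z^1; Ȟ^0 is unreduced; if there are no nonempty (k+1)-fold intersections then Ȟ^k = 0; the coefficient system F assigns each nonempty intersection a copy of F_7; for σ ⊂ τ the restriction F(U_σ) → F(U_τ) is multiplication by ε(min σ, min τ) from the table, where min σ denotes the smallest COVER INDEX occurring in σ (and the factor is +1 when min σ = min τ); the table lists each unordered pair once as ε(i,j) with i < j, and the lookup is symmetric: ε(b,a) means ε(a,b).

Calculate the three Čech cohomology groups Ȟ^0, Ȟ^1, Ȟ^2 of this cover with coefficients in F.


Ȟ^0 = Z/7, Ȟ^1 = Z/7 and Ȟ^2 = 0

nerve of the cover:
  U1={{q2},{q3},{q1,q2},{q2,q3},{q2,q4},{q2,q5},{q3,q5},{q3,q6},{q1,q2,q4},{q2,q3,q5},{q3,q5,q6}} U2={{q5},{q1,q5},{q2,q5},{q3,q5},{q4,q5},{q5,q6},{q1,q4,q5},{q1,q5,q6},{q2,q3,q5},{q3,q5,q6}} U3={{q4},{q1,q4},{q2,q4},{q4,q5},{q1,q2,q4},{q1,q4,q5}} U4={{q6},{q1,q6},{q3,q6},{q5,q6},{q1,q5,q6},{q3,q5,q6}} U5={{q1},{q1,q2},{q1,q4},{q1,q5},{q1,q6},{q1,q2,q4},{q1,q4,q5},{q1,q5,q6}}
  U12={{q2,q5},{q3,q5},{q2,q3,q5},{q3,q5,q6}} U13={{q2,q4},{q1,q2,q4}} U14={{q3,q6},{q3,q5,q6}} U15={{q1,q2},{q1,q2,q4}} U23={{q4,q5},{q1,q4,q5}} U24={{q5,q6},{q1,q5,q6},{q3,q5,q6}} U25={{q1,q5},{q1,q4,q5},{q1,q5,q6}} U35={{q1,q4},{q1,q2,q4},{q1,q4,q5}} U45={{q1,q6},{q1,q5,q6}}
  U124={{q3,q5,q6}} U135={{q1,q2,q4}} U235={{q1,q4,q5}} U245={{q1,q5,q6}}
C dims 5,9,4; δ0: rk_F7 4; δ1: rk_F7 4
Ȟ^0 = (5 − 4) − 0 = 1, so Ȟ^0 ≅ Z/7
Ȟ^1 = (9 − 4) − 4 = 1, so Ȟ^1 ≅ Z/7
Ȟ^2 = (4 − 0) − 4 = 0, so Ȟ^2 ≅ 0


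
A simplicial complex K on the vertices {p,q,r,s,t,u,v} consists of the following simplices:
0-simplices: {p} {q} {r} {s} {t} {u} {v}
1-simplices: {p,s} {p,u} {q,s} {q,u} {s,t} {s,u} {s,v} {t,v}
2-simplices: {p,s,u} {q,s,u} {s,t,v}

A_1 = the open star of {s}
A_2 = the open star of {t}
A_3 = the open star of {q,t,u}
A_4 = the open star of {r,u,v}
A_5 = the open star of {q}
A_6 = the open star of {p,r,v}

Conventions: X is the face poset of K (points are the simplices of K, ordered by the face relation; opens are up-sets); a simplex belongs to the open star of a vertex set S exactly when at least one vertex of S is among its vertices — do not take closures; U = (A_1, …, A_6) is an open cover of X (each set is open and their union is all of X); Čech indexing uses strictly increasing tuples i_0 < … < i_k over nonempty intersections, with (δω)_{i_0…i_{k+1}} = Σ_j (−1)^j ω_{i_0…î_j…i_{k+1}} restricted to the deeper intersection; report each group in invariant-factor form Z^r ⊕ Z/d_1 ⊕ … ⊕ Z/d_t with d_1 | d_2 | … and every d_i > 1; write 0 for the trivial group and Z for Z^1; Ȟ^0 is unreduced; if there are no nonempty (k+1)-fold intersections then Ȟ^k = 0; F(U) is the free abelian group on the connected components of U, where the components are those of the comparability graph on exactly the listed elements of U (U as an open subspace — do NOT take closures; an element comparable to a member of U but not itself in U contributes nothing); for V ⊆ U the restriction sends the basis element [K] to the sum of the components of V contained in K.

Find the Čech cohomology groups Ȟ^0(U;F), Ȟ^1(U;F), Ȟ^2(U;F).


cover nerve:
  A1={{s},{p,s},{q,s},{s,t},{s,u},{s,v},{p,s,u},{q,s,u},{s,t,v}} A2={{t},{s,t},{t,v},{s,t,v}} A3={{q},{t},{u},{p,u},{q,s},{q,u},{s,t},{s,u},{t,v},{p,s,u},{q,s,u},{s,t,v}} A4={{r},{u},{v},{p,u},{q,u},{s,u},{s,v},{t,v},{p,s,u},{q,s,u},{s,t,v}} A5={{q},{q,s},{q,u},{q,s,u}} A6={{p},{r},{v},{p,s},{p,u},{s,v},{t,v},{p,s,u},{s,t,v}}
  A12={{s,t},{s,t,v}} A13={{q,s},{s,t},{s,u},{p,s,u},{q,s,u},{s,t,v}} A14={{s,u},{s,v},{p,s,u},{q,s,u},{s,t,v}} A15={{q,s},{q,s,u}} A16={{p,s},{s,v},{p,s,u},{s,t,v}} A23={{t},{s,t},{t,v},{s,t,v}} A24={{t,v},{s,t,v}} A26={{t,v},{s,t,v}} A34={{u},{p,u},{q,u},{s,u},{t,v},{p,s,u},{q,s,u},{s,t,v}} A35={{q},{q,s},{q,u},{q,s,u}} A36={{p,u},{t,v},{p,s,u},{s,t,v}} A45={{q,u},{q,s,u}} A46={{r},{v},{p,u},{s,v},{t,v},{p,s,u},{s,t,v}}
  A123={{s,t},{s,t,v}} A124={{s,t,v}} A126={{s,t,v}} A134={{s,u},{p,s,u},{q,s,u},{s,t,v}} A135={{q,s},{q,s,u}} A136={{p,s,u},{s,t,v}} A145={{q,s,u}} A146={{s,v},{p,s,u},{s,t,v}} A234={{t,v},{s,t,v}} A236={{t,v},{s,t,v}} A246={{t,v},{s,t,v}} A345={{q,u},{q,s,u}} A346={{p,u},{t,v},{p,s,u},{s,t,v}}
  A1234={{s,t,v}} A1236={{s,t,v}} A1246={{s,t,v}} A1345={{q,s,u}} A1346={{p,s,u},{s,t,v}} A2346={{t,v},{s,t,v}}
  A12346={{s,t,v}}
components per intersection:
  A1: {{s},{p,s},{q,s},{s,t},{s,u},{s,v},{p,s,u},{q,s,u},{s,t,v}}
  A2: {{t},{s,t},{t,v},{s,t,v}}
  A3: {{q},{u},{p,u},{q,s},{q,u},{s,u},{p,s,u},{q,s,u}} {{t},{s,t},{t,v},{s,t,v}}
  A4: {{r}} {{u},{p,u},{q,u},{s,u},{p,s,u},{q,s,u}} {{v},{s,v},{t,v},{s,t,v}}
  A5: {{q},{q,s},{q,u},{q,s,u}}
  A6: {{p},{p,s},{p,u},{p,s,u}} {{r}} {{v},{s,v},{t,v},{s,t,v}}
  A12: {{s,t},{s,t,v}}
  A13: {{q,s},{s,u},{p,s,u},{q,s,u}} {{s,t},{s,t,v}}
  A14: {{s,u},{p,s,u},{q,s,u}} {{s,v},{s,t,v}}
  A15: {{q,s},{q,s,u}}
  A16: {{p,s},{p,s,u}} {{s,v},{s,t,v}}
  A23: {{t},{s,t},{t,v},{s,t,v}}
  A24: {{t,v},{s,t,v}}
  A26: {{t,v},{s,t,v}}
  A34: {{u},{p,u},{q,u},{s,u},{p,s,u},{q,s,u}} {{t,v},{s,t,v}}
  A35: {{q},{q,s},{q,u},{q,s,u}}
  A36: {{p,u},{p,s,u}} {{t,v},{s,t,v}}
  A45: {{q,u},{q,s,u}}
  A46: {{r}} {{v},{s,v},{t,v},{s,t,v}} {{p,u},{p,s,u}}
  A123: {{s,t},{s,t,v}}
  A124: {{s,t,v}}
  A126: {{s,t,v}}
  A134: {{s,u},{p,s,u},{q,s,u}} {{s,t,v}}
  A135: {{q,s},{q,s,u}}
  A136: {{p,s,u}} {{s,t,v}}
  A145: {{q,s,u}}
  A146: {{s,v},{s,t,v}} {{p,s,u}}
  A234: {{t,v},{s,t,v}}
  A236: {{t,v},{s,t,v}}
  A246: {{t,v},{s,t,v}}
  A345: {{q,u},{q,s,u}}
  A346: {{p,u},{p,s,u}} {{t,v},{s,t,v}}
  A1234: {{s,t,v}}
  A1236: {{s,t,v}}
  A1246: {{s,t,v}}
  A1345: {{q,s,u}}
  A1346: {{p,s,u}} {{s,t,v}}
  A2346: {{t,v},{s,t,v}}
  A12346: {{s,t,v}}
C dims 11,20,17,7; δ0: rk 9, SNF 1^9; δ1: rk 11, SNF 1^11; δ2: rk 6, SNF 1^6
Ȟ^0: (11−9)−0=2 ⇒ Z^2
Ȟ^1: (20−11)−9=0 ⇒ 0
Ȟ^2: (17−6)−11=0 ⇒ 0

Ȟ^0(U;F) ≅ Z^2, Ȟ^1(U;F) ≅ 0, Ȟ^2(U;F) ≅ 0


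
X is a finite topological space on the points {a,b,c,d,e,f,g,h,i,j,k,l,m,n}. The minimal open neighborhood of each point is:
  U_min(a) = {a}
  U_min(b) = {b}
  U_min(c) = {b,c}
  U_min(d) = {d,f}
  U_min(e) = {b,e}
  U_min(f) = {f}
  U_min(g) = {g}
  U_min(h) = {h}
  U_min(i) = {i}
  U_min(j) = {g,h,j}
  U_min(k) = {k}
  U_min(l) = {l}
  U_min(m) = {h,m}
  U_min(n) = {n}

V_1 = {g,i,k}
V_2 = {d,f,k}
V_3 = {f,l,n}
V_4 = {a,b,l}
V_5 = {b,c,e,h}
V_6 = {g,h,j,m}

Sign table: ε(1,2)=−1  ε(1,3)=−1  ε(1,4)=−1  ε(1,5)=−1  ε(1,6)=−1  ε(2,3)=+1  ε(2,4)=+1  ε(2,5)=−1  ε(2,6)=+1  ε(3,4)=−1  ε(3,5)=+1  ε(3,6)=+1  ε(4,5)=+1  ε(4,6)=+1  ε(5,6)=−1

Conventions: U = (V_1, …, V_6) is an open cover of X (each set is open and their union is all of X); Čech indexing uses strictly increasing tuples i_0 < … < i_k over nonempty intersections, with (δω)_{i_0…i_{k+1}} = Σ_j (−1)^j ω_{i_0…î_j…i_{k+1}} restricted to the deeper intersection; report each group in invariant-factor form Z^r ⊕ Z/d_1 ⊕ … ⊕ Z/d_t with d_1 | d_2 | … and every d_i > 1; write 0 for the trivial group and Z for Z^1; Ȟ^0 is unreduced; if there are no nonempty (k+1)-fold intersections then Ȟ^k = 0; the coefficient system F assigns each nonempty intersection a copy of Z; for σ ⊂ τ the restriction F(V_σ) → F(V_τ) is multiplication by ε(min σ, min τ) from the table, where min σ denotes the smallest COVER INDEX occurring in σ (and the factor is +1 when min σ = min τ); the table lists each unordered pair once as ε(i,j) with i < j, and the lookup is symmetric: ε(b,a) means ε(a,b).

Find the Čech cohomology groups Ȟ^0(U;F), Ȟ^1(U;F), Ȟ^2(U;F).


Ȟ^0 ≅ Z, Ȟ^1 ≅ Z, Ȟ^2 ≅ 0

nonempty overlaps:
  V12={k} V16={g} V23={f} V34={l} V45={b} V56={h}
C dims 6,6; δ0: rk 5, SNF 1^5
degree 0: 6−5−0 = 1 → Ȟ^0 ≅ Z
degree 1: 6−0−5 = 1 → Ȟ^1 ≅ Z
degree 2: 0−0−0 = 0 → Ȟ^2 ≅ 0


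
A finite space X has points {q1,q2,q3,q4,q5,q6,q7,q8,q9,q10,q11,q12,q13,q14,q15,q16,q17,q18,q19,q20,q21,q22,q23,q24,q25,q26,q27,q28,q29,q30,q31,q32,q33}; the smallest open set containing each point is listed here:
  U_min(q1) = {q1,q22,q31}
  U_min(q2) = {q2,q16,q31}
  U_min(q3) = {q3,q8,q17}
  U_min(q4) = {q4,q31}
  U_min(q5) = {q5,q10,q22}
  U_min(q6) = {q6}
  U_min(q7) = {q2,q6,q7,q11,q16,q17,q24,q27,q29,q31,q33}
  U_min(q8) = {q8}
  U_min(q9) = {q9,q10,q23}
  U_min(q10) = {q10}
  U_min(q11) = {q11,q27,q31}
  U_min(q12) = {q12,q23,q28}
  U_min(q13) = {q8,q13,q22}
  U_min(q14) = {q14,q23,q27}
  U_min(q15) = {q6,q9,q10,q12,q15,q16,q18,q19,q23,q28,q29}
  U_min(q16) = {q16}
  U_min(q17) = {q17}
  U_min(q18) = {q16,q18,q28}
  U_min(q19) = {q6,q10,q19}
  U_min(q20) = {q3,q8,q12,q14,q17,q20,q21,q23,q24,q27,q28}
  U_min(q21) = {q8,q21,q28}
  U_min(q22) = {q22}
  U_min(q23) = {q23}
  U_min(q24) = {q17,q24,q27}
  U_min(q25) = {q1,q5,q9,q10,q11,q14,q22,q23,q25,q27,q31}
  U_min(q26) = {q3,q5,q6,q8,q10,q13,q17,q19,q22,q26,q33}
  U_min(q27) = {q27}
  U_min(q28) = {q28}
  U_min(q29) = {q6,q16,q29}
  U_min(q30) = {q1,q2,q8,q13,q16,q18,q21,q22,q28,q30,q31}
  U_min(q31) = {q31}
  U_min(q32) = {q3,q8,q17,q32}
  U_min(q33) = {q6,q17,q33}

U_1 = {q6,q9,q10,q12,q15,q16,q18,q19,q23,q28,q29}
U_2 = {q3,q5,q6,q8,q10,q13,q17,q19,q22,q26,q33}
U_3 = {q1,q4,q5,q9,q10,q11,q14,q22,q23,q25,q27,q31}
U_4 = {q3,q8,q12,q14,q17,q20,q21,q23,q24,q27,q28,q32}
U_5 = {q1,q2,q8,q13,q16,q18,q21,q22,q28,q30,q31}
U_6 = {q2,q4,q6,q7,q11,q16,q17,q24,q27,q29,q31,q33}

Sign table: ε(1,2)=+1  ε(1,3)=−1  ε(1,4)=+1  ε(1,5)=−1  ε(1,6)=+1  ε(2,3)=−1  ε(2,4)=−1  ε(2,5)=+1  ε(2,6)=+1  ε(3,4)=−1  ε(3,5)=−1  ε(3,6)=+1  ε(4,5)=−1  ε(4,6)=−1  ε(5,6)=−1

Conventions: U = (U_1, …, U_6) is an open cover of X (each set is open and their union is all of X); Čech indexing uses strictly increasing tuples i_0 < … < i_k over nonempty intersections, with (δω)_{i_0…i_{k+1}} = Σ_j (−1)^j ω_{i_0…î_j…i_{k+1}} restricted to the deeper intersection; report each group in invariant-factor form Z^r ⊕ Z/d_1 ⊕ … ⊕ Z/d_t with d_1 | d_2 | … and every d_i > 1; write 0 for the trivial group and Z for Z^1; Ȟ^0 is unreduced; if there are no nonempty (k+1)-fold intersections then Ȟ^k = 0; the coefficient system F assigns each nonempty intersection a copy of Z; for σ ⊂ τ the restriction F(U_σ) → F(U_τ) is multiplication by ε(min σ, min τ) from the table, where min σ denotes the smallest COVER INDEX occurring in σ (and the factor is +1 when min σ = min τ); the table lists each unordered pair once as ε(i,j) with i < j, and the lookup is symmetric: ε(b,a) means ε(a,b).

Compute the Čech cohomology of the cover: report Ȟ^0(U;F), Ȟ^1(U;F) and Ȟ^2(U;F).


Ȟ^0(U;F) ≅ 0, Ȟ^1(U;F) ≅ Z/2, Ȟ^2(U;F) ≅ Z

nerve simplices:
  U12={q6,q10,q19} U13={q9,q10,q23} U14={q12,q23,q28} U15={q16,q18,q28} U16={q6,q16,q29} U23={q5,q10,q22} U24={q3,q8,q17} U25={q8,q13,q22} U26={q6,q17,q33} U34={q14,q23,q27} U35={q1,q22,q31} U36={q4,q11,q27,q31} U45={q8,q21,q28} U46={q17,q24,q27} U56={q2,q16,q31}
  U123={q10} U126={q6} U134={q23} U145={q28} U156={q16} U235={q22} U245={q8} U246={q17} U346={q27} U356={q31}
C dims 6,15,10; δ0: rk 6, SNF 1^5·2; δ1: rk 9, SNF 1^9
degree 0: 6−6−0 = 0 → Ȟ^0 ≅ 0
degree 1: 15−9−6 = 0 plus torsion [2] → Ȟ^1 ≅ Z/2
degree 2: 10−0−9 = 1 → Ȟ^2 ≅ Z


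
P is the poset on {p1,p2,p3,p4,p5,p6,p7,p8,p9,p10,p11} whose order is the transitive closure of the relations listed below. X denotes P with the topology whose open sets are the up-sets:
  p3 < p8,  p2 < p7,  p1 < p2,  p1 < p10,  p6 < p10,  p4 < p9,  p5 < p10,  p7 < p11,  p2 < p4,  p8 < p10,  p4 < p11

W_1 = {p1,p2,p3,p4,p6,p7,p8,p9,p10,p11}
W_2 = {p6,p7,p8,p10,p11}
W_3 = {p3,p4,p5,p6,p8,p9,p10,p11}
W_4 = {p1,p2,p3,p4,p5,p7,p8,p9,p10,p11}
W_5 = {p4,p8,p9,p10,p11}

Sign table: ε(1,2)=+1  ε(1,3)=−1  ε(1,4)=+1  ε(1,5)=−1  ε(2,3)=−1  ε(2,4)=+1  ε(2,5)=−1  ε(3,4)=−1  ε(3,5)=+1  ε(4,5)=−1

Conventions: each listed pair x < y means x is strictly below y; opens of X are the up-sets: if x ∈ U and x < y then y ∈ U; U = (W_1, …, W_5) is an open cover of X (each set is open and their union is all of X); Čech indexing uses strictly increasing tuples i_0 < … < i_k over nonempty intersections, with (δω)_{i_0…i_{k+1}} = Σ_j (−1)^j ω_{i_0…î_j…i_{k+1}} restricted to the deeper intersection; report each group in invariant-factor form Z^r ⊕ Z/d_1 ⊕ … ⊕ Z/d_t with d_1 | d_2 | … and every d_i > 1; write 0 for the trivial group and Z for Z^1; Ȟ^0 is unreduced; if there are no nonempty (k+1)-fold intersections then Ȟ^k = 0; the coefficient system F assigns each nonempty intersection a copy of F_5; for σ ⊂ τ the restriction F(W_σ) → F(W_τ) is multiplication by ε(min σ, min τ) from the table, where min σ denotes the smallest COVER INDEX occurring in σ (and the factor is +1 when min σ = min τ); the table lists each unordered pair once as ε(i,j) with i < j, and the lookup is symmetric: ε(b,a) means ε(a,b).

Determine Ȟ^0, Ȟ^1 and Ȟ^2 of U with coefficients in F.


nonempty intersections:
  W12={p6,p7,p8,p10,p11} W13={p3,p4,p6,p8,p9,p10,p11} W14={p1,p2,p3,p4,p7,p8,p9,p10,p11} W15={p4,p8,p9,p10,p11} W23={p6,p8,p10,p11} W24={p7,p8,p10,p11} W25={p8,p10,p11} W34={p3,p4,p5,p8,p9,p10,p11} W35={p4,p8,p9,p10,p11} W45={p4,p8,p9,p10,p11}
  W123={p6,p8,p10,p11} W124={p7,p8,p10,p11} W125={p8,p10,p11} W134={p3,p4,p8,p9,p10,p11} W135={p4,p8,p9,p10,p11} W145={p4,p8,p9,p10,p11} W234={p8,p10,p11} W235={p8,p10,p11} W245={p8,p10,p11} W345={p4,p8,p9,p10,p11}
  W1234={p8,p10,p11} W1235={p8,p10,p11} W1245={p8,p10,p11} W1345={p4,p8,p9,p10,p11} W2345={p8,p10,p11}
  W12345={p8,p10,p11}
C dims 5,10,10,5; δ0: rk_F5 4; δ1: rk_F5 6; δ2: rk_F5 4
Ȟ^0: (5−4)−0=1 ⇒ Z/5
Ȟ^1: (10−6)−4=0 ⇒ 0
Ȟ^2: (10−4)−6=0 ⇒ 0

Ȟ^0 ≅ Z/5,  Ȟ^1 ≅ 0,  Ȟ^2 ≅ 0


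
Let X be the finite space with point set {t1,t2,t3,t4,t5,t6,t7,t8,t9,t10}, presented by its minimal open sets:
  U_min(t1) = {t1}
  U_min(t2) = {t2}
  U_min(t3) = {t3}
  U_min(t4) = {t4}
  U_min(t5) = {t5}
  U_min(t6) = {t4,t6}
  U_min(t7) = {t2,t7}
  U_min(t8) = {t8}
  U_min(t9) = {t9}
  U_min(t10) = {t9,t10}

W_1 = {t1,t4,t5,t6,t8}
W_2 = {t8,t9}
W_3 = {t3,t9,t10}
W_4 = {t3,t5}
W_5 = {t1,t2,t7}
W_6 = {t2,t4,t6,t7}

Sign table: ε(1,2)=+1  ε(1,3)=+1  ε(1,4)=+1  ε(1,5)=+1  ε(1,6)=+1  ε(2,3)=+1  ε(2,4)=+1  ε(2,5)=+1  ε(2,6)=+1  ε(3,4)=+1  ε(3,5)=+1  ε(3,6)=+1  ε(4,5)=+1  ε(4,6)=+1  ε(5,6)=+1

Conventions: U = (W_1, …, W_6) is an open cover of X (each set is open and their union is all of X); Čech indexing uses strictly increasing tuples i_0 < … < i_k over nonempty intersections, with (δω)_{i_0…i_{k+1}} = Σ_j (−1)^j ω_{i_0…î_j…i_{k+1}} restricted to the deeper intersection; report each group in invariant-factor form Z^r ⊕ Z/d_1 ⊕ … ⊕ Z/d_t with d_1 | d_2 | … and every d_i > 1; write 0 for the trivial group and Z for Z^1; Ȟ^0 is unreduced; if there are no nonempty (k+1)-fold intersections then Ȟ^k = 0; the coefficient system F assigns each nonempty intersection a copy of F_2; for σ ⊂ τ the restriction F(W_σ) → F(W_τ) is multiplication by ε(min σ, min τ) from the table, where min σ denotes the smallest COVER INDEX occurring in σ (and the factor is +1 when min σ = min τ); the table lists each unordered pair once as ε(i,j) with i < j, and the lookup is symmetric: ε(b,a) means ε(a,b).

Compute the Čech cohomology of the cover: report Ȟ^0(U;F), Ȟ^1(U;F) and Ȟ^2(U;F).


nerve of the cover:
  W12={t8} W14={t5} W15={t1} W16={t4,t6} W23={t9} W34={t3} W56={t2,t7}
C dims 6,7; δ0: rk_F2 5
Ȟ^0 = (6 − 5) − 0 = 1, so Ȟ^0 ≅ Z/2
Ȟ^1 = (7 − 0) − 5 = 2, so Ȟ^1 ≅ Z/2 ⊕ Z/2
Ȟ^2 = (0 − 0) − 0 = 0, so Ȟ^2 ≅ 0

Ȟ^0(U;F) ≅ Z/2,  Ȟ^1(U;F) ≅ Z/2 ⊕ Z/2,  Ȟ^2(U;F) ≅ 0
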